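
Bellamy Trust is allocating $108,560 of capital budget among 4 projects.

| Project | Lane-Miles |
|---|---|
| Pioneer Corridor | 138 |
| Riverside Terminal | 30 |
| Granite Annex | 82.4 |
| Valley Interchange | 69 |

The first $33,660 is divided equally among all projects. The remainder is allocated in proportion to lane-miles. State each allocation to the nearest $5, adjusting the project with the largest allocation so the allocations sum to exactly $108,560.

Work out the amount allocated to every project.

Pioneer Corridor: $40,775; Riverside Terminal: $15,450; Granite Annex: $27,740; Valley Interchange: $24,595

$33,660 shared equally gives $8,415 per project.
Remainder $74,900 by lane-miles (total 319.4): Pioneer Corridor 32,361.30 → $32,360; Riverside Terminal 7,035.07 → $7,035; Granite Annex 19,322.98 → $19,325; Valley Interchange 16,180.65 → $16,180.
Totals: Pioneer Corridor $8,415 + $32,360 = $40,775; Riverside Terminal $8,415 + $7,035 = $15,450; Granite Annex $8,415 + $19,325 = $27,740; Valley Interchange $8,415 + $16,180 = $24,595.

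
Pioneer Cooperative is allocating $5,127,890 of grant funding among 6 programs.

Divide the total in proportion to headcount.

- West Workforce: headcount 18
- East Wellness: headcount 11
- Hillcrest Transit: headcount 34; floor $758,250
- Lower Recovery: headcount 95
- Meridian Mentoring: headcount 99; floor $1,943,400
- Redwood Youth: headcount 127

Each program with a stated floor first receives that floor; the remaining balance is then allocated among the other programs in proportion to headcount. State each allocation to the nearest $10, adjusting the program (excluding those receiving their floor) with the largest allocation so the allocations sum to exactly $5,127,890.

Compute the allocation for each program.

Minimums first: Hillcrest Transit $758,250; Meridian Mentoring $1,943,400. Remaining pool $2,426,240.
Remaining pool split over remaining headcount 251: West Workforce 173,993.31 → $173,990; East Wellness 106,329.24 → $106,330; Lower Recovery 918,298.01 → $918,300; Redwood Youth 1,227,619.44 → $1,227,620.

West Workforce: $173,990; East Wellness: $106,330; Hillcrest Transit: $758,250; Lower Recovery: $918,300; Meridian Mentoring: $1,943,400; Redwood Youth: $1,227,620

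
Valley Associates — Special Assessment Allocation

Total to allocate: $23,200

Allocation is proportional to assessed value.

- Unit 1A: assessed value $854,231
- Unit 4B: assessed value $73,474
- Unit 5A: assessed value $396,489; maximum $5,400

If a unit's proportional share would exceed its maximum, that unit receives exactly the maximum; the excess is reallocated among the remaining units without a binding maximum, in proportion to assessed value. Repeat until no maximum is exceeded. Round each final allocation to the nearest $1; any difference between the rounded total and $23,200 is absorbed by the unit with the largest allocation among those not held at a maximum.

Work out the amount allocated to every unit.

Unit 1A: $16,390 · Unit 4B: $1,410 · Unit 5A: $5,400

Sum of assessed value: 1,324,194.
Unconstrained shares: Unit 1A 14,966.21; Unit 4B 1,287.27; Unit 5A 6,946.52.
Capped: Unit 5A ($5,400); residual $17,800 reallocated over remaining assessed value 927,705.
Shares after redistribution: Unit 1A 16,390.24 → $16,390; Unit 4B 1,409.76 → $1,410.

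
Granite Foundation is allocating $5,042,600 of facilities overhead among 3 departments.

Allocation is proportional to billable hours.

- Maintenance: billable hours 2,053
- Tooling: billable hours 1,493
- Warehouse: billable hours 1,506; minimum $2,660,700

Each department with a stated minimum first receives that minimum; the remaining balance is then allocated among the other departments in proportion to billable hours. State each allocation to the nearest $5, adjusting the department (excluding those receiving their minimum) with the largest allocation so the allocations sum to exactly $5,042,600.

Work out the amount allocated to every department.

Maintenance: $1,379,030; Tooling: $1,002,870; Warehouse: $2,660,700

Minimums first: Warehouse $2,660,700. Remaining pool $2,381,900.
Remaining pool split over remaining billable hours 3,546: Maintenance 1,379,030.09 → $1,379,030; Tooling 1,002,869.91 → $1,002,870.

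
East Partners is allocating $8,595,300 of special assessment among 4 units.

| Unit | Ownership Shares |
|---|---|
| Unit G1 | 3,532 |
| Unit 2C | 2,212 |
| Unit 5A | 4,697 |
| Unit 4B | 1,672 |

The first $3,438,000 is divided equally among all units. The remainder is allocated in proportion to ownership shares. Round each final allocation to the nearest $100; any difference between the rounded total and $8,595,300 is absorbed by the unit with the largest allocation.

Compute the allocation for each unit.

Equal tier: $3,438,000 ÷ 4 = $859,500 apiece.
Remainder $5,157,300 by ownership shares (total 12,113): Unit G1 1,503,804.47 → $1,503,800; Unit 2C 941,793.74 → $941,800; Unit 5A 1,999,821.52 → $1,999,800; Unit 4B 711,880.26 → $711,900.
Totals: Unit G1 $859,500 + $1,503,800 = $2,363,300; Unit 2C $859,500 + $941,800 = $1,801,300; Unit 5A $859,500 + $1,999,800 = $2,859,300; Unit 4B $859,500 + $711,900 = $1,571,400.

Unit G1: $2,363,300 | Unit 2C: $1,801,300 | Unit 5A: $2,859,300 | Unit 4B: $1,571,400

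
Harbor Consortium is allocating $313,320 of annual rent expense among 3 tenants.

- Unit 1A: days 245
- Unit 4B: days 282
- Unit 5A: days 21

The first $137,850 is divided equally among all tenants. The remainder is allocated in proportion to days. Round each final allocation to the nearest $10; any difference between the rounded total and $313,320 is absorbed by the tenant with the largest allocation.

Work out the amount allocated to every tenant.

$137,850 shared equally gives $45,950 per tenant.
Remainder $175,470 by days (total 548): Unit 1A 78,449.18 → $78,450; Unit 4B 90,296.61 → $90,300; Unit 5A 6,724.22 → $6,720.
Totals: Unit 1A $45,950 + $78,450 = $124,400; Unit 4B $45,950 + $90,300 = $136,250; Unit 5A $45,950 + $6,720 = $52,670.

Unit 1A: $124,400 | Unit 4B: $136,250 | Unit 5A: $52,670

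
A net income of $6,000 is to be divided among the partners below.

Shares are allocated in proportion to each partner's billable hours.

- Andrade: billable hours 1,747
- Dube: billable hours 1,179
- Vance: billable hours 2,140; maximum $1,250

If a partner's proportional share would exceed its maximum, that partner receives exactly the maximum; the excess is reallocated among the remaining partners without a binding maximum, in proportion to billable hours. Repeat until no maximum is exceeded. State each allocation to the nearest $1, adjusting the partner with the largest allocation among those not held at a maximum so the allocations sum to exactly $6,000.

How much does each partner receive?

Andrade: $2,836; Dube: $1,914; Vance: $1,250

Sum of billable hours: 5,066.
Pro-rata shares before constraints: Andrade 2,069.09; Dube 1,396.37; Vance 2,534.54.
Held at cap: Vance ($1,250); remaining pool $4,750 reallocated over remaining billable hours 2,926.
Redistributed shares: Andrade 2,836.04 → $2,836; Dube 1,913.96 → $1,914.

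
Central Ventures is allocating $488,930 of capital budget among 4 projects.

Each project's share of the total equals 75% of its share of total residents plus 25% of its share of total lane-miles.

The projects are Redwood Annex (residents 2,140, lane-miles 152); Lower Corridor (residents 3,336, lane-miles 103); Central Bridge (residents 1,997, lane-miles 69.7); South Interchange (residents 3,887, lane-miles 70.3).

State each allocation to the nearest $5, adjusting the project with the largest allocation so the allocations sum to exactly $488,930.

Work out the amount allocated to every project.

Redwood Annex: $116,115; Lower Corridor: $139,560; Central Bridge: $86,030; South Interchange: $147,225

Totals — residents 11,360, lane-miles 395.
Combined weights (75% residents + 25% lane-miles): Redwood Annex 0.2375; Lower Corridor 0.2854; Central Bridge 0.1760; South Interchange 0.3011.
Unrounded shares: Redwood Annex 116,114.88; Lower Corridor 139,558.40; Central Bridge 86,031.20; South Interchange 147,225.52.
Rounded to nearest $5: Redwood Annex $116,115; Lower Corridor $139,560; Central Bridge $86,030; South Interchange $147,225. Sum = $488,930.
No rounding difference to absorb.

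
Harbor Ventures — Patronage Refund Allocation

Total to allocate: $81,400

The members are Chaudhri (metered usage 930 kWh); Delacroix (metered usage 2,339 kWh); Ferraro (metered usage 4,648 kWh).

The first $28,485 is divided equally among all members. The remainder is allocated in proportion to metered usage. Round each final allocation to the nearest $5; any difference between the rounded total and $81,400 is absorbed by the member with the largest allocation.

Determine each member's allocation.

Chaudhri: $15,710 · Delacroix: $25,130 · Ferraro: $40,560

Equal tier: $28,485 ÷ 3 = $9,495 apiece.
Remainder $52,915 by metered usage (total 7,917): Chaudhri 6,215.86 → $6,215; Delacroix 15,633.22 → $15,635; Ferraro 31,065.92 → $31,065.
Totals: Chaudhri $9,495 + $6,215 = $15,710; Delacroix $9,495 + $15,635 = $25,130; Ferraro $9,495 + $31,065 = $40,560.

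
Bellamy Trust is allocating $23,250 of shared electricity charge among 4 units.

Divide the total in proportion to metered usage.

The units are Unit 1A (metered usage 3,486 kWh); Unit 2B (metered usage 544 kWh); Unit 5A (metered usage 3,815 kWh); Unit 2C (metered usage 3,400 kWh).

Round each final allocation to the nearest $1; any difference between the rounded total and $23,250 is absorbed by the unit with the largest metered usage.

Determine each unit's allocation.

Unit 1A: $7,208 · Unit 2B: $1,125 · Unit 5A: $7,887 · Unit 2C: $7,030

Metered usage total: 11,245.
Proportional shares: Unit 1A 3,486/11,245 × $23,250 = 7,207.60; Unit 2B 544/11,245 × $23,250 = 1,124.77; Unit 5A 3,815/11,245 × $23,250 = 7,887.84; Unit 2C 3,400/11,245 × $23,250 = 7,029.79.
Rounded to nearest $1: Unit 1A $7,208; Unit 2B $1,125; Unit 5A $7,888; Unit 2C $7,030. Sum = $23,251.
Difference $23,250 − $23,251 = −$1 applied to largest metered usage (Unit 5A): Unit 5A becomes $7,887.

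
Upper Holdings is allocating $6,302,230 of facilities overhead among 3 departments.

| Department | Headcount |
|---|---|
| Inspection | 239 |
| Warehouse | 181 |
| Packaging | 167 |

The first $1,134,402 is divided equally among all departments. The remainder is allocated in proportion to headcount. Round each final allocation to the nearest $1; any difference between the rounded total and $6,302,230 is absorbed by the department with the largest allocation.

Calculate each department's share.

Inspection: $2,482,241 · Warehouse: $1,971,621 · Packaging: $1,848,368

Equal tier: $1,134,402 ÷ 3 = $378,134 apiece.
Remainder $5,167,828 by headcount (total 587): Inspection 2,104,107.14 → $2,104,107; Warehouse 1,593,487.00 → $1,593,487; Packaging 1,470,233.86 → $1,470,234.
Totals: Inspection $378,134 + $2,104,107 = $2,482,241; Warehouse $378,134 + $1,593,487 = $1,971,621; Packaging $378,134 + $1,470,234 = $1,848,368.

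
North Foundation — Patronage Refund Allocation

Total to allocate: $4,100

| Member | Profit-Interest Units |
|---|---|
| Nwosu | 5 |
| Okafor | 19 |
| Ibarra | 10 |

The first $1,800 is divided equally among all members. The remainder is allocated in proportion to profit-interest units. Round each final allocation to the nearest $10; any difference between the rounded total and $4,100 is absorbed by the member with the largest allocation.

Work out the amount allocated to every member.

$1,800 shared equally gives $600 per member.
Remainder $2,300 by profit-interest units (total 34): Nwosu 338.24 → $340; Okafor 1,285.29 → $1,290; Ibarra 676.47 → $680.
Rounding difference −$10 on remainder applied to Okafor.
Totals: Nwosu $600 + $340 = $940; Okafor $600 + $1,280 = $1,880; Ibarra $600 + $680 = $1,280.

Nwosu: $940 · Okafor: $1,880 · Ibarra: $1,280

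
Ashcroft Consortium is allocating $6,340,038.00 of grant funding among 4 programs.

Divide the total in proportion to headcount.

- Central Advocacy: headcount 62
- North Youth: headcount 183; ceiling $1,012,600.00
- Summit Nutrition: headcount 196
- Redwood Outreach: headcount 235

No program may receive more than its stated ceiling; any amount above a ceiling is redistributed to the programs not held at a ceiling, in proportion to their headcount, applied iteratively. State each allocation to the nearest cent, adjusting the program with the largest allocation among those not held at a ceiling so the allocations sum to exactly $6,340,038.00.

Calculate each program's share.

Total headcount = 676.
Proportional shares (ignoring caps): Central Advocacy 581,482.7751; North Youth 1,716,312.0621; Summit Nutrition 1,838,235.8698; Redwood Outreach 2,204,007.2929.
Cap binds for North Youth ($1,012,600.00); remaining pool $5,327,438.00 reallocated over remaining headcount 493.
Redistributed shares: Central Advocacy 669,982.0609 → $669,982.06; Summit Nutrition 2,118,007.8053 → $2,118,007.81; Redwood Outreach 2,539,448.1339 → $2,539,448.13.

Central Advocacy: $669,982.06 | North Youth: $1,012,600.00 | Summit Nutrition: $2,118,007.81 | Redwood Outreach: $2,539,448.13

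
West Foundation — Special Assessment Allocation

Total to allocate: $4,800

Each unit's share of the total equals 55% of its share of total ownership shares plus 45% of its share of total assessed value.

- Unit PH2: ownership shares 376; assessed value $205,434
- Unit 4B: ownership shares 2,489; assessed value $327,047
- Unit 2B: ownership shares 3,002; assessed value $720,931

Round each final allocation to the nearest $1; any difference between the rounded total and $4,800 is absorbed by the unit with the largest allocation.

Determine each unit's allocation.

Unit PH2: $523 | Unit 4B: $1,684 | Unit 2B: $2,593

Totals — ownership shares 5,867, assessed value 1,253,412.
Blended shares (55% ownership shares + 45% assessed value): Unit PH2 0.1090; Unit 4B 0.3507; Unit 2B 0.5403.
Unrounded shares: Unit PH2 523.21; Unit 4B 1,683.59; Unit 2B 2,593.20.
At nearest $1: Unit PH2 $523; Unit 4B $1,684; Unit 2B $2,593. Sum = $4,800.
Rounded total matches; no reconciliation needed.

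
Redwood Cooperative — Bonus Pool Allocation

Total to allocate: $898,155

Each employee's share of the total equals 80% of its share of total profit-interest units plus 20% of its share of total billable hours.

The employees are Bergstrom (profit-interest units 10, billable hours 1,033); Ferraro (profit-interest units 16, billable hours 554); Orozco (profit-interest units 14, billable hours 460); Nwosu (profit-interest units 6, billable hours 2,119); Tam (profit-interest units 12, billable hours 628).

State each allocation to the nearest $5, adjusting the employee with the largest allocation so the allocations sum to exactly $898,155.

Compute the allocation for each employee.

Profit-interest units total 58; billable hours total 4,794.
Composite weights (80% profit-interest units + 20% billable hours): Bergstrom 0.1810; Ferraro 0.2438; Orozco 0.2123; Nwosu 0.1712; Tam 0.1917.
Pro-rata amounts: Bergstrom 162,589.92; Ferraro 218,971.88; Orozco 190,673.01; Nwosu 153,728.92; Tam 172,191.27.
After rounding ($5): Bergstrom $162,590; Ferraro $218,970; Orozco $190,675; Nwosu $153,730; Tam $172,190. Sum = $898,155.
Sum already equals the total — no adjustment.

Bergstrom: $162,590 | Ferraro: $218,970 | Orozco: $190,675 | Nwosu: $153,730 | Tam: $172,190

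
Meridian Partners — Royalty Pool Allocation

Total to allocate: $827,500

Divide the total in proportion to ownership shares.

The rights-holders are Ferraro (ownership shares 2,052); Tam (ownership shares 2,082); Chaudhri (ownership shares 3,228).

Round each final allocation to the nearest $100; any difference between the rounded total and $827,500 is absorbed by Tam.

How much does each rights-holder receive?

Ferraro: $230,600; Tam: $234,100; Chaudhri: $362,800

Sum of ownership shares: 7,362.
Raw shares: Ferraro 2,052/7,362 × $827,500 = 230,647.92; Tam 2,082/7,362 × $827,500 = 234,019.97; Chaudhri 3,228/7,362 × $827,500 = 362,832.11.
After rounding ($100): Ferraro $230,600; Tam $234,000; Chaudhri $362,800. Sum = $827,400.
Difference $827,500 − $827,400 = +$100 applied to Tam: Tam becomes $234,100.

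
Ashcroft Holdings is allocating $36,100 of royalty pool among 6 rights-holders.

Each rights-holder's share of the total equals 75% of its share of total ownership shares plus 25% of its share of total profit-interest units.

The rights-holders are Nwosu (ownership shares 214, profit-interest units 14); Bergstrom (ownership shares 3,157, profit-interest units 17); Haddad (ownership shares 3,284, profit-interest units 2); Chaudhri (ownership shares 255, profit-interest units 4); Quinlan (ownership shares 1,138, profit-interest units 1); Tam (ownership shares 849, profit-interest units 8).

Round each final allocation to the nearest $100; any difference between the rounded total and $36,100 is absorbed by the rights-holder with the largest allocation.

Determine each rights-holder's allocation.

Nwosu: $3,400; Bergstrom: $12,800; Haddad: $10,400; Chaudhri: $1,600; Quinlan: $3,700; Tam: $4,200

Ownership shares total 8,897; profit-interest units total 46.
Composite weights (75% ownership shares + 25% profit-interest units): Nwosu 0.0941; Bergstrom 0.3585; Haddad 0.2877; Chaudhri 0.0432; Quinlan 0.1014; Tam 0.1150.
Proportional shares: Nwosu 3,397.98; Bergstrom 12,942.58; Haddad 10,386.13; Chaudhri 1,560.79; Quinlan 3,659.31; Tam 4,153.21.
After rounding ($100): Nwosu $3,400; Bergstrom $12,900; Haddad $10,400; Chaudhri $1,600; Quinlan $3,700; Tam $4,200. Sum = $36,200.
Difference $36,100 − $36,200 = −$100 applied to largest allocation (Bergstrom): Bergstrom becomes $12,800.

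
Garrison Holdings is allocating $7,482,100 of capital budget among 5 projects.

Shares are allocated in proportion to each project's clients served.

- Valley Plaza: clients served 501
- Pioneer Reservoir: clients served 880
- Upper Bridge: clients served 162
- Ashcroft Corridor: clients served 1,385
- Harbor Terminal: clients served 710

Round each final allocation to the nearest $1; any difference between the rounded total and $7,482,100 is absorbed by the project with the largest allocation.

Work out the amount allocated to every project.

Sum of clients served: 3,638.
Unrounded shares: Valley Plaza 501/3,638 × $7,482,100 = 1,030,382.66; Pioneer Reservoir 880/3,638 × $7,482,100 = 1,809,853.77; Upper Bridge 162/3,638 × $7,482,100 = 333,177.63; Ashcroft Corridor 1,385/3,638 × $7,482,100 = 2,848,463.03; Harbor Terminal 710/3,638 × $7,482,100 = 1,460,222.92.
At nearest $1: Valley Plaza $1,030,383; Pioneer Reservoir $1,809,854; Upper Bridge $333,178; Ashcroft Corridor $2,848,463; Harbor Terminal $1,460,223. Sum = $7,482,101.
Difference $7,482,100 − $7,482,101 = −$1 applied to largest allocation (Ashcroft Corridor): Ashcroft Corridor becomes $2,848,462.

Valley Plaza: $1,030,383 | Pioneer Reservoir: $1,809,854 | Upper Bridge: $333,178 | Ashcroft Corridor: $2,848,462 | Harbor Terminal: $1,460,223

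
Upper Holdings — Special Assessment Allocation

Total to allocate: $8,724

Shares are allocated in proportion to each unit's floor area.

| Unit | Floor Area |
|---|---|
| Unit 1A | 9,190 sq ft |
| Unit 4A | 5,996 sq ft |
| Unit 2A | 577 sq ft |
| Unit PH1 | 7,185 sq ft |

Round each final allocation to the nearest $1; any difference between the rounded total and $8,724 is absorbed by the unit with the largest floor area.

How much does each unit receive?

Combined floor area = 22,948.
Pro-rata amounts: Unit 1A 9,190/22,948 × $8,724 = 3,493.71; Unit 4A 5,996/22,948 × $8,724 = 2,279.46; Unit 2A 577/22,948 × $8,724 = 219.35; Unit PH1 7,185/22,948 × $8,724 = 2,731.48.
At nearest $1: Unit 1A $3,494; Unit 4A $2,279; Unit 2A $219; Unit PH1 $2,731. Sum = $8,723.
Difference $8,724 − $8,723 = +$1 applied to largest floor area (Unit 1A): Unit 1A becomes $3,495.

Unit 1A: $3,495 | Unit 4A: $2,279 | Unit 2A: $219 | Unit PH1: $2,731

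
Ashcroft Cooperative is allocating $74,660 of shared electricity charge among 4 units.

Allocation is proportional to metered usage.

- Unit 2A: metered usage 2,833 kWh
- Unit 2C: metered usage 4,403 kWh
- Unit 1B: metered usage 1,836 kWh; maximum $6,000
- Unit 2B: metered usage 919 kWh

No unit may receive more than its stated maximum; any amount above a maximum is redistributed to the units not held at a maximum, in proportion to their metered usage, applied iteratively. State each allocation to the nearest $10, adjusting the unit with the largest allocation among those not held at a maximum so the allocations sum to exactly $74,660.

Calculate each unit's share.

Combined metered usage = 9,991.
Unconstrained shares: Unit 2A 21,170.23; Unit 2C 32,902.41; Unit 1B 13,719.92; Unit 2B 6,867.43.
Held at cap: Unit 1B ($6,000); balance $68,660 reallocated over remaining metered usage 8,155.
Shares after redistribution: Unit 2A 23,852.09 → $23,850; Unit 2C 37,070.51 → $37,070; Unit 2B 7,737.41 → $7,740.

Unit 2A: $23,850 · Unit 2C: $37,070 · Unit 1B: $6,000 · Unit 2B: $7,740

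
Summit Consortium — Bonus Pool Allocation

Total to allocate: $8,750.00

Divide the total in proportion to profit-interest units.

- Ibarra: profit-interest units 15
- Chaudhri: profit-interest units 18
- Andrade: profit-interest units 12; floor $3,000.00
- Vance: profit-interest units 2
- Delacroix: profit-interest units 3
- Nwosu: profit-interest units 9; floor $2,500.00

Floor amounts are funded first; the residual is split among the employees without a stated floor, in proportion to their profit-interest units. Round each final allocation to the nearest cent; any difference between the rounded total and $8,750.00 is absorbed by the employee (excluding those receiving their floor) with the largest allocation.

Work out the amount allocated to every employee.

Minimums first: Andrade $3,000.00; Nwosu $2,500.00. Residual $3,250.00.
Residual split over remaining profit-interest units 38: Ibarra 1,282.8947 → $1,282.89; Chaudhri 1,539.4737 → $1,539.47; Vance 171.0526 → $171.05; Delacroix 256.5789 → $256.58.
Rounding difference +$0.01 applied to Chaudhri → $1,539.48.

Ibarra: $1,282.89 · Chaudhri: $1,539.48 · Andrade: $3,000.00 · Vance: $171.05 · Delacroix: $256.58 · Nwosu: $2,500.00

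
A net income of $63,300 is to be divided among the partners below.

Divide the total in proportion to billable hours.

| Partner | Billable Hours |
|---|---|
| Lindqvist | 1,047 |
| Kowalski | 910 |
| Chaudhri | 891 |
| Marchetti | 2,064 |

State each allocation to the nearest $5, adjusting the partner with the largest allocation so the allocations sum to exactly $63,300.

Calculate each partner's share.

Billable hours total: 4,912.
Pro-rata amounts: Lindqvist 1,047/4,912 × $63,300 = 13,492.49; Kowalski 910/4,912 × $63,300 = 11,727.00; Chaudhri 891/4,912 × $63,300 = 11,482.15; Marchetti 2,064/4,912 × $63,300 = 26,598.37.
At nearest $5: Lindqvist $13,490; Kowalski $11,725; Chaudhri $11,480; Marchetti $26,600. Sum = $63,295.
Difference $63,300 − $63,295 = +$5 applied to largest allocation (Marchetti): Marchetti becomes $26,605.

Lindqvist: $13,490; Kowalski: $11,725; Chaudhri: $11,480; Marchetti: $26,605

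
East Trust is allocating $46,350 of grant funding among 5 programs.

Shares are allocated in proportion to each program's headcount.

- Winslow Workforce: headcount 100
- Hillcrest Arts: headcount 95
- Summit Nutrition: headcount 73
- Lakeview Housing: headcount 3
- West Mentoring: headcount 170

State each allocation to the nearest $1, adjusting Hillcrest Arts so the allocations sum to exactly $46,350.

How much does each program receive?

Combined headcount = 441.
Proportional shares: Winslow Workforce 100/441 × $46,350 = 10,510.20; Hillcrest Arts 95/441 × $46,350 = 9,984.69; Summit Nutrition 73/441 × $46,350 = 7,672.45; Lakeview Housing 3/441 × $46,350 = 315.31; West Mentoring 170/441 × $46,350 = 17,867.35.
At nearest $1: Winslow Workforce $10,510; Hillcrest Arts $9,985; Summit Nutrition $7,672; Lakeview Housing $315; West Mentoring $17,867. Sum = $46,349.
Difference $46,350 − $46,349 = +$1 applied to Hillcrest Arts: Hillcrest Arts becomes $9,986.

Winslow Workforce: $10,510; Hillcrest Arts: $9,986; Summit Nutrition: $7,672; Lakeview Housing: $315; West Mentoring: $17,867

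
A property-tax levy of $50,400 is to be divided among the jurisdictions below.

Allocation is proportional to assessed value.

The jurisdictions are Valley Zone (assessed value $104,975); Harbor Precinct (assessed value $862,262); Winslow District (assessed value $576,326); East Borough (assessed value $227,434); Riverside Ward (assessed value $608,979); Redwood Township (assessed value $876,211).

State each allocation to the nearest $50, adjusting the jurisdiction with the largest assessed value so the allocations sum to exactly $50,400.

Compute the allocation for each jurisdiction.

Sum of assessed value: 3,256,187.
Unrounded shares: Valley Zone 104,975/3,256,187 × $50,400 = 1,624.83; Harbor Precinct 862,262/3,256,187 × $50,400 = 13,346.29; Winslow District 576,326/3,256,187 × $50,400 = 8,920.50; East Borough 227,434/3,256,187 × $50,400 = 3,520.27; Riverside Ward 608,979/3,256,187 × $50,400 = 9,425.91; Redwood Township 876,211/3,256,187 × $50,400 = 13,562.19.
At nearest $50: Valley Zone $1,600; Harbor Precinct $13,350; Winslow District $8,900; East Borough $3,500; Riverside Ward $9,450; Redwood Township $13,550. Sum = $50,350.
Difference $50,400 − $50,350 = +$50 applied to largest assessed value (Redwood Township): Redwood Township becomes $13,600.

Valley Zone: $1,600 · Harbor Precinct: $13,350 · Winslow District: $8,900 · East Borough: $3,500 · Riverside Ward: $9,450 · Redwood Township: $13,600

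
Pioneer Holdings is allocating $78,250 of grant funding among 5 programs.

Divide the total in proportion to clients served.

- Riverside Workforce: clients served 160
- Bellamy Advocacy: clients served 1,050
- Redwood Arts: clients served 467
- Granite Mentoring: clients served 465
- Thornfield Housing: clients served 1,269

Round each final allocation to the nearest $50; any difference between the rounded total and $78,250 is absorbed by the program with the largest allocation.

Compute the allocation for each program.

Riverside Workforce: $3,650; Bellamy Advocacy: $24,100; Redwood Arts: $10,700; Granite Mentoring: $10,650; Thornfield Housing: $29,150

Total clients served = 3,411.
Pro-rata amounts: Riverside Workforce 160/3,411 × $78,250 = 3,670.48; Bellamy Advocacy 1,050/3,411 × $78,250 = 24,087.51; Redwood Arts 467/3,411 × $78,250 = 10,713.21; Granite Mentoring 465/3,411 × $78,250 = 10,667.33; Thornfield Housing 1,269/3,411 × $78,250 = 29,111.48.
After rounding ($50): Riverside Workforce $3,650; Bellamy Advocacy $24,100; Redwood Arts $10,700; Granite Mentoring $10,650; Thornfield Housing $29,100. Sum = $78,200.
Difference $78,250 − $78,200 = +$50 applied to largest allocation (Thornfield Housing): Thornfield Housing becomes $29,150.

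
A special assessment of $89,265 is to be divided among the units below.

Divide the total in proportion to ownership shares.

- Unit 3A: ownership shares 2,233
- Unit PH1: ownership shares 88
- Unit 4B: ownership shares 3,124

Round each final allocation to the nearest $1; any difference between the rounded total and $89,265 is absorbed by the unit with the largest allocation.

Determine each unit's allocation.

Unit 3A: $36,608 · Unit PH1: $1,443 · Unit 4B: $51,214

Ownership shares total: 5,445.
Unrounded shares: Unit 3A 2,233/5,445 × $89,265 = 36,607.67; Unit PH1 88/5,445 × $89,265 = 1,442.67; Unit 4B 3,124/5,445 × $89,265 = 51,214.67.
Rounded to nearest $1: Unit 3A $36,608; Unit PH1 $1,443; Unit 4B $51,215. Sum = $89,266.
Difference $89,265 − $89,266 = −$1 applied to largest allocation (Unit 4B): Unit 4B becomes $51,214.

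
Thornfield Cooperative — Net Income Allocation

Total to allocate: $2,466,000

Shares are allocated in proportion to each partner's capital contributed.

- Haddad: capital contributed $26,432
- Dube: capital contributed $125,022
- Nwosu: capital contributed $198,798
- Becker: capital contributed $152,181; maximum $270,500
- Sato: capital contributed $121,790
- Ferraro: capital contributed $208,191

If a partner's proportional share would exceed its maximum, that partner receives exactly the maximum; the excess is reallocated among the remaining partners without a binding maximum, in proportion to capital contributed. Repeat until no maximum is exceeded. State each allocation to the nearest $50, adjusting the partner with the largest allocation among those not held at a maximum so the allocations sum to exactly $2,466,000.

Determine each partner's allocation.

Haddad: $85,300; Dube: $403,500; Nwosu: $641,650; Becker: $270,500; Sato: $393,100; Ferraro: $671,950

Combined capital contributed = 832,414.
Proportional shares (ignoring caps): Haddad 78,303.96; Dube 370,373.70; Nwosu 588,932.75; Becker 450,831.37; Sato 360,799.00; Ferraro 616,759.22.
Held at cap: Becker ($270,500); remaining pool $2,195,500 reallocated over remaining capital contributed 680,233.
Redistributed shares: Haddad 85,311.14 → $85,300; Dube 403,517.33 → $403,500; Nwosu 641,634.57 → $641,650; Sato 393,085.82 → $393,100; Ferraro 671,951.14 → $671,950.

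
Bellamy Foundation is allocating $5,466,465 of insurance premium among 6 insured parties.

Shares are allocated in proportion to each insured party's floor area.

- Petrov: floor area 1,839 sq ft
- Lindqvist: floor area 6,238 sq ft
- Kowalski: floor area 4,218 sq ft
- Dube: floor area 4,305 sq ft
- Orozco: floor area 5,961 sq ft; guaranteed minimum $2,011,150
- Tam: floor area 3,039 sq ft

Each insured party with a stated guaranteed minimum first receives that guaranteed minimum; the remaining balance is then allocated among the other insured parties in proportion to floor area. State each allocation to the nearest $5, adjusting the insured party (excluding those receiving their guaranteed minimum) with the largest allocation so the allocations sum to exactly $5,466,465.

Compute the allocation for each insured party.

Fund the minimums — Orozco $2,011,150. Balance $3,455,315.
Balance split over remaining floor area 19,639: Petrov 323,556.41 → $323,555; Lindqvist 1,097,523.04 → $1,097,525; Kowalski 742,121.22 → $742,120; Dube 757,428.13 → $757,430; Tam 534,686.20 → $534,685.

Petrov: $323,555; Lindqvist: $1,097,525; Kowalski: $742,120; Dube: $757,430; Orozco: $2,011,150; Tam: $534,685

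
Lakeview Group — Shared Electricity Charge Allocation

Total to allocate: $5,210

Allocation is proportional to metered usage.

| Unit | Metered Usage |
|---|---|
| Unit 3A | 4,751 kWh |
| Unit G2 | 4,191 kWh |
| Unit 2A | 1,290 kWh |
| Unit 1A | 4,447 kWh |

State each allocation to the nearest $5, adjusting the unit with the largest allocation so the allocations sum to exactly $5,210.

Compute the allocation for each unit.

Combined metered usage = 14,679.
Raw shares: Unit 3A 4,751/14,679 × $5,210 = 1,686.27; Unit G2 4,191/14,679 × $5,210 = 1,487.51; Unit 2A 1,290/14,679 × $5,210 = 457.86; Unit 1A 4,447/14,679 × $5,210 = 1,578.37.
After rounding ($5): Unit 3A $1,685; Unit G2 $1,490; Unit 2A $460; Unit 1A $1,580. Sum = $5,215.
Difference $5,210 − $5,215 = −$5 applied to largest allocation (Unit 3A): Unit 3A becomes $1,680.

Unit 3A: $1,680; Unit G2: $1,490; Unit 2A: $460; Unit 1A: $1,580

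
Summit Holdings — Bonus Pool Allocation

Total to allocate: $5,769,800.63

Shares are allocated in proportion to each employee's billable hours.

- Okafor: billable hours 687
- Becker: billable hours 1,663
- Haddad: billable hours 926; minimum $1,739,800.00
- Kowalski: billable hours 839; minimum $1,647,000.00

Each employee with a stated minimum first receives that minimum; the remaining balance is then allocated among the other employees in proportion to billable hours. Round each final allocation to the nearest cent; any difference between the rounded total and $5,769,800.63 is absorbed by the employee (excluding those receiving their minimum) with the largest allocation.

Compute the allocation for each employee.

Okafor: $696,647.42; Becker: $1,686,353.21; Haddad: $1,739,800.00; Kowalski: $1,647,000.00

Fund the minimums — Haddad $1,739,800.00; Kowalski $1,647,000.00. Balance $2,383,000.63.
Balance split over remaining billable hours 2,350: Okafor 696,647.4182 → $696,647.42; Becker 1,686,353.2118 → $1,686,353.21.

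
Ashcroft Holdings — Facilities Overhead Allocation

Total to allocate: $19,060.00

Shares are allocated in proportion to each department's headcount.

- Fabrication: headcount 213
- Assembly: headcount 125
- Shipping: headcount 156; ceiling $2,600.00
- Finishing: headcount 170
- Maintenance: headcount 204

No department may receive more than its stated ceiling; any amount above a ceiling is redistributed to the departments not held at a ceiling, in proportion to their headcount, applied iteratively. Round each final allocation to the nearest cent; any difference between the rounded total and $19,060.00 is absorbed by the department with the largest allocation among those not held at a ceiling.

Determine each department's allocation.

Headcount total: 868.
Unconstrained shares: Fabrication 4,677.1659; Assembly 2,744.8157; Shipping 3,425.5300; Finishing 3,732.9493; Maintenance 4,479.5392.
Held at cap: Shipping ($2,600.00); residual $16,460.00 reallocated over remaining headcount 712.
Remaining shares: Fabrication 4,924.1292 → $4,924.13; Assembly 2,889.7472 → $2,889.75; Finishing 3,930.0562 → $3,930.06; Maintenance 4,716.0674 → $4,716.07.
Rounding difference −$0.01 applied to Fabrication → $4,924.12.

Fabrication: $4,924.12; Assembly: $2,889.75; Shipping: $2,600.00; Finishing: $3,930.06; Maintenance: $4,716.07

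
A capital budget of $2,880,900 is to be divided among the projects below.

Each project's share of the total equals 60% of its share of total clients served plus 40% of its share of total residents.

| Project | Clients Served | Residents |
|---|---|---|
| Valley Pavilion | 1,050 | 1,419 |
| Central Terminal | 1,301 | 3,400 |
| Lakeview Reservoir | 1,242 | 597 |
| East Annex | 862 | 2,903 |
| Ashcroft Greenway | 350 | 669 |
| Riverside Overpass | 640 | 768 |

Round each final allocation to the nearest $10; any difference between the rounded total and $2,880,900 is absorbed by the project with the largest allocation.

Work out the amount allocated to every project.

Valley Pavilion: $500,940 · Central Terminal: $814,600 · Lakeview Reservoir: $464,800 · East Annex: $616,540 · Ashcroft Greenway: $190,130 · Riverside Overpass: $293,890

Totals — clients served 5,445, residents 9,756.
Blended shares (60% clients served + 40% residents): Valley Pavilion 0.1739; Central Terminal 0.2828; Lakeview Reservoir 0.1613; East Annex 0.2140; Ashcroft Greenway 0.0660; Riverside Overpass 0.1020.
Proportional shares: Valley Pavilion 500,936.83; Central Terminal 814,609.84; Lakeview Reservoir 464,795.04; East Annex 616,542.61; Ashcroft Greenway 190,130.09; Riverside Overpass 293,885.60.
At nearest $10: Valley Pavilion $500,940; Central Terminal $814,610; Lakeview Reservoir $464,800; East Annex $616,540; Ashcroft Greenway $190,130; Riverside Overpass $293,890. Sum = $2,880,910.
Difference $2,880,900 − $2,880,910 = −$10 applied to largest allocation (Central Terminal): Central Terminal becomes $814,600.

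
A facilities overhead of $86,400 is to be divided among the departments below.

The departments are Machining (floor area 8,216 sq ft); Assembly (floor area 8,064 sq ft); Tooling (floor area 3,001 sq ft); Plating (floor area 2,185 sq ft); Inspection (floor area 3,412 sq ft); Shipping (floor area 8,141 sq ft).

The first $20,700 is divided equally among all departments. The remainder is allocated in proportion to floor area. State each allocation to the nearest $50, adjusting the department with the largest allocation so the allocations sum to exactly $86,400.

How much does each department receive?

First tranche $20,700 split equally: $3,450 each.
Remainder $65,700 by floor area (total 33,019): Machining 16,347.90 → $16,350; Assembly 16,045.45 → $16,050; Tooling 5,971.28 → $5,950; Plating 4,347.63 → $4,350; Inspection 6,789.07 → $6,800; Shipping 16,198.66 → $16,200.
Totals: Machining $3,450 + $16,350 = $19,800; Assembly $3,450 + $16,050 = $19,500; Tooling $3,450 + $5,950 = $9,400; Plating $3,450 + $4,350 = $7,800; Inspection $3,450 + $6,800 = $10,250; Shipping $3,450 + $16,200 = $19,650.

Machining: $19,800 | Assembly: $19,500 | Tooling: $9,400 | Plating: $7,800 | Inspection: $10,250 | Shipping: $19,650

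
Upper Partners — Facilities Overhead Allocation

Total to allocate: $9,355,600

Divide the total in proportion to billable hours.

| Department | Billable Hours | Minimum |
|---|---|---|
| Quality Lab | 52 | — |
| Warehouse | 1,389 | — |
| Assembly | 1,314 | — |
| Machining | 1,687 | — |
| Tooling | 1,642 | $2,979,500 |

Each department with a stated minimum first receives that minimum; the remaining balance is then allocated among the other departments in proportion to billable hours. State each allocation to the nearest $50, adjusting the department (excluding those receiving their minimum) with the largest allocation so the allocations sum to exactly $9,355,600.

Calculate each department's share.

Quality Lab: $74,650 | Warehouse: $1,993,800 | Assembly: $1,886,150 | Machining: $2,421,500 | Tooling: $2,979,500

Minimums first: Tooling $2,979,500. Remaining pool $6,376,100.
Remaining pool split over remaining billable hours 4,442: Quality Lab 74,641.42 → $74,650; Warehouse 1,993,787.24 → $1,993,800; Assembly 1,886,131.34 → $1,886,150; Machining 2,421,540.00 → $2,421,550.
Rounding difference −$50 applied to Machining → $2,421,500.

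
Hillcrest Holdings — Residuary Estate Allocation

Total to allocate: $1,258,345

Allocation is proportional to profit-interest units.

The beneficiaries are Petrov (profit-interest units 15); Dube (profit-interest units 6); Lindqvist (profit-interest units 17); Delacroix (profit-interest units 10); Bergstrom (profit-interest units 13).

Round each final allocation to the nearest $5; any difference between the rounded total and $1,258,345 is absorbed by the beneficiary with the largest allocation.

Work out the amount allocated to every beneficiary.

Total profit-interest units = 61.
Pro-rata amounts: Petrov 15/61 × $1,258,345 = 309,429.10; Dube 6/61 × $1,258,345 = 123,771.64; Lindqvist 17/61 × $1,258,345 = 350,686.31; Delacroix 10/61 × $1,258,345 = 206,286.07; Bergstrom 13/61 × $1,258,345 = 268,171.89.
Rounded to nearest $5: Petrov $309,430; Dube $123,770; Lindqvist $350,685; Delacroix $206,285; Bergstrom $268,170. Sum = $1,258,340.
Difference $1,258,345 − $1,258,340 = +$5 applied to largest allocation (Lindqvist): Lindqvist becomes $350,690.

Petrov: $309,430 | Dube: $123,770 | Lindqvist: $350,690 | Delacroix: $206,285 | Bergstrom: $268,170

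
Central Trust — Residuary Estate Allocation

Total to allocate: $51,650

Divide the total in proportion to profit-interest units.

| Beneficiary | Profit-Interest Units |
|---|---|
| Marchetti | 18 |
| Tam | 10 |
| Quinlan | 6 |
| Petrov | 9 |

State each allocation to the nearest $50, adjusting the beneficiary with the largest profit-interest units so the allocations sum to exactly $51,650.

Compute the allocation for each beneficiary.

Marchetti: $21,650; Tam: $12,000; Quinlan: $7,200; Petrov: $10,800

Sum of profit-interest units: 43.
Pro-rata amounts: Marchetti 18/43 × $51,650 = 21,620.93; Tam 10/43 × $51,650 = 12,011.63; Quinlan 6/43 × $51,650 = 7,206.98; Petrov 9/43 × $51,650 = 10,810.47.
Rounded to nearest $50: Marchetti $21,600; Tam $12,000; Quinlan $7,200; Petrov $10,800. Sum = $51,600.
Difference $51,650 − $51,600 = +$50 applied to largest profit-interest units (Marchetti): Marchetti becomes $21,650.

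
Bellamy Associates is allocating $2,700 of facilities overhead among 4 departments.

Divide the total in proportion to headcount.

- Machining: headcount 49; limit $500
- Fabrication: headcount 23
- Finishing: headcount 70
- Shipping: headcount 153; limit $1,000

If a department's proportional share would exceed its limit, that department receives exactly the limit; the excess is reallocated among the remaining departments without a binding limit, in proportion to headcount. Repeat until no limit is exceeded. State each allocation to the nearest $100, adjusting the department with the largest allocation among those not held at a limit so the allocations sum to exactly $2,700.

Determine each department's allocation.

Sum of headcount: 295.
Unconstrained shares: Machining 448.47; Fabrication 210.51; Finishing 640.68; Shipping 1,400.34.
Capped: Shipping ($1,000); residual $1,700 reallocated over remaining headcount 142.
Capped: Machining ($500); residual $1,200 reallocated over remaining headcount 93.
Shares after redistribution: Fabrication 296.77 → $300; Finishing 903.23 → $900.

Machining: $500 · Fabrication: $300 · Finishing: $900 · Shipping: $1,000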